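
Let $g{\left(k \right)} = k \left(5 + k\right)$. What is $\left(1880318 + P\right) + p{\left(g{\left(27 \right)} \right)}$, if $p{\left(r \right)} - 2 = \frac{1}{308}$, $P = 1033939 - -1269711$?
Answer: $\frac{1288662761}{308} \approx 4.184 \cdot 10^{6}$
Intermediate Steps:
$P = 2303650$ ($P = 1033939 + 1269711 = 2303650$)
$p{\left(r \right)} = \frac{617}{308}$ ($p{\left(r \right)} = 2 + \frac{1}{308} = \frac{617}{308}$)
$\left(1880318 + P\right) + p{\left(g{\left(27 \right)} \right)} = \left(1880318 + 2303650\right) + \frac{617}{308} = 4183968 + \frac{617}{308} = \frac{1288662761}{308}$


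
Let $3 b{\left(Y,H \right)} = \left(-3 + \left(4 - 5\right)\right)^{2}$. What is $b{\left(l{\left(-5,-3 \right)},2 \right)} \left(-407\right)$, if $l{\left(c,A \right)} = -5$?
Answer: $- \frac{6512}{3} \approx -2170.7$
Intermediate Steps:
$b{\left(Y,H \right)} = \frac{16}{3}$ ($b{\left(Y,H \right)} = \frac{\left(-3 + \left(4 - 5\right)\right)^{2}}{3} = \frac{\left(-3 - 1\right)^{2}}{3} = \frac{\left(-4\right)^{2}}{3} = \frac{1}{3} \cdot 16 = \frac{16}{3}$)
$b{\left(l{\left(-5,-3 \right)},2 \right)} \left(-407\right) = \frac{16}{3} \left(-407\right) = - \frac{6512}{3}$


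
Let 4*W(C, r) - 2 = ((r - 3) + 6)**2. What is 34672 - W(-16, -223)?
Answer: 45143/2 ≈ 22572.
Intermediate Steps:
W(C, r) = 1/2 + (3 + r)**2/4 (W(C, r) = 1/2 + ((r - 3) + 6)**2/4 = 1/2 + ((-3 + r) + 6)**2/4 = 1/2 + (3 + r)**2/4)
34672 - W(-16, -223) = 34672 - (1/2 + (3 - 223)**2/4) = 34672 - (1/2 + (1/4)*(-220)**2) = 34672 - (1/2 + (1/4)*48400) = 34672 - (1/2 + 12100) = 34672 - 1*24201/2 = 34672 - 24201/2 = 45143/2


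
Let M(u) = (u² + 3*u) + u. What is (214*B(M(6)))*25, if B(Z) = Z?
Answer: 321000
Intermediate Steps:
M(u) = u² + 4*u
(214*B(M(6)))*25 = (214*(6*(4 + 6)))*25 = (214*(6*10))*25 = (214*60)*25 = 12840*25 = 321000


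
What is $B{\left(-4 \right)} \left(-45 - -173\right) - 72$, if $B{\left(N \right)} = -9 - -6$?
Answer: $-456$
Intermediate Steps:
$B{\left(N \right)} = -3$ ($B{\left(N \right)} = -9 + 6 = -3$)
$B{\left(-4 \right)} \left(-45 - -173\right) - 72 = - 3 \left(-45 - -173\right) - 72 = - 3 \left(-45 + 173\right) - 72 = \left(-3\right) 128 - 72 = -384 - 72 = -456$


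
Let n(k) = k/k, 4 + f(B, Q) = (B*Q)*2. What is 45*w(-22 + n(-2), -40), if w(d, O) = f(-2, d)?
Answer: 3600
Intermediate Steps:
f(B, Q) = -4 + 2*B*Q (f(B, Q) = -4 + (B*Q)*2 = -4 + 2*B*Q)
n(k) = 1
w(d, O) = -4 - 4*d (w(d, O) = -4 + 2*(-2)*d = -4 - 4*d)
45*w(-22 + n(-2), -40) = 45*(-4 - 4*(-22 + 1)) = 45*(-4 - 4*(-21)) = 45*(-4 + 84) = 45*80 = 3600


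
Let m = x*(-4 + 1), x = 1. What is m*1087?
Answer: -3261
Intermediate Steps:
m = -3 (m = 1*(-4 + 1) = 1*(-3) = -3)
m*1087 = -3*1087 = -3261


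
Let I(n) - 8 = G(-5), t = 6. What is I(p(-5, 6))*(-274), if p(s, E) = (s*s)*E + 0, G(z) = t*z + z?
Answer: 7398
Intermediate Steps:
G(z) = 7*z (G(z) = 6*z + z = 7*z)
p(s, E) = E*s² (p(s, E) = s²*E + 0 = E*s² + 0 = E*s²)
I(n) = -27 (I(n) = 8 + 7*(-5) = 8 - 35 = -27)
I(p(-5, 6))*(-274) = -27*(-274) = 7398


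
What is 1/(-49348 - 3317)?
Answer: -1/52665 ≈ -1.8988e-5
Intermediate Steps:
1/(-49348 - 3317) = 1/(-52665) = -1/52665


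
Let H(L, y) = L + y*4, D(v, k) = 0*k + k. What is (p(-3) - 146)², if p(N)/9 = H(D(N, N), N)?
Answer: 78961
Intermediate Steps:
D(v, k) = k (D(v, k) = 0 + k = k)
H(L, y) = L + 4*y
p(N) = 45*N (p(N) = 9*(N + 4*N) = 9*(5*N) = 45*N)
(p(-3) - 146)² = (45*(-3) - 146)² = (-135 - 146)² = (-281)² = 78961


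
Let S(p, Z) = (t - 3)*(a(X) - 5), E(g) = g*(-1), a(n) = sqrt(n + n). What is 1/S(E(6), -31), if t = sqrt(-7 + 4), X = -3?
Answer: 1/(15 - 3*sqrt(2) - 5*I*sqrt(3) - 3*I*sqrt(6)) ≈ 0.028918 + 0.043034*I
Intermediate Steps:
a(n) = sqrt(2)*sqrt(n) (a(n) = sqrt(2*n) = sqrt(2)*sqrt(n))
t = I*sqrt(3) (t = sqrt(-3) = I*sqrt(3) ≈ 1.732*I)
E(g) = -g
S(p, Z) = (-5 + I*sqrt(6))*(-3 + I*sqrt(3)) (S(p, Z) = (I*sqrt(3) - 3)*(sqrt(2)*sqrt(-3) - 5) = (-3 + I*sqrt(3))*(sqrt(2)*(I*sqrt(3)) - 5) = (-3 + I*sqrt(3))*(I*sqrt(6) - 5) = (-3 + I*sqrt(3))*(-5 + I*sqrt(6)) = (-5 + I*sqrt(6))*(-3 + I*sqrt(3)))
1/S(E(6), -31) = 1/(15 - 3*sqrt(2) - 5*I*sqrt(3) - 3*I*sqrt(6))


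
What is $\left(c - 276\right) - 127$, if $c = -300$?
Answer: $-703$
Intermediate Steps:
$\left(c - 276\right) - 127 = \left(-300 - 276\right) - 127 = -576 - 127 = -703$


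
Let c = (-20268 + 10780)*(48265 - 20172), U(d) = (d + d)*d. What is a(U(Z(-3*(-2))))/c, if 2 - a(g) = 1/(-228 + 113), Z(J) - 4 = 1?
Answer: -231/30652834160 ≈ -7.5360e-9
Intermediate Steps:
Z(J) = 5 (Z(J) = 4 + 1 = 5)
U(d) = 2*d² (U(d) = (2*d)*d = 2*d²)
a(g) = 231/115 (a(g) = 2 - 1/(-228 + 113) = 2 - 1/(-115) = 2 - 1*(-1/115) = 2 + 1/115 = 231/115)
c = -266546384 (c = -9488*28093 = -266546384)
a(U(Z(-3*(-2))))/c = (231/115)/(-266546384) = (231/115)*(-1/266546384) = -231/30652834160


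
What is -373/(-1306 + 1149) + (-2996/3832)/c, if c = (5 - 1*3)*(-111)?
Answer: 79445741/33390132 ≈ 2.3793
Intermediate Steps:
c = -222 (c = (5 - 3)*(-111) = 2*(-111) = -222)
-373/(-1306 + 1149) + (-2996/3832)/c = -373/(-1306 + 1149) - 2996/3832/(-222) = -373/(-157) - 2996*1/3832*(-1/222) = -373*(-1/157) - 749/958*(-1/222) = 373/157 + 749/212676 = 79445741/33390132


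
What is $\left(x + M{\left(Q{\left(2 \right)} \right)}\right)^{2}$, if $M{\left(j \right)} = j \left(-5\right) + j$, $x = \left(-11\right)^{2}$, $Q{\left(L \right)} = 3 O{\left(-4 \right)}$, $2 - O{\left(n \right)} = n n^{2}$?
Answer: $450241$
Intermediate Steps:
$O{\left(n \right)} = 2 - n^{3}$ ($O{\left(n \right)} = 2 - n n^{2} = 2 - n^{3}$)
$Q{\left(L \right)} = 198$ ($Q{\left(L \right)} = 3 \left(2 - \left(-4\right)^{3}\right) = 3 \left(2 - -64\right) = 3 \left(2 + 64\right) = 3 \cdot 66 = 198$)
$x = 121$
$M{\left(j \right)} = - 4 j$ ($M{\left(j \right)} = - 5 j + j = - 4 j$)
$\left(x + M{\left(Q{\left(2 \right)} \right)}\right)^{2} = \left(121 - 792\right)^{2} = \left(-671\right)^{2} = 450241$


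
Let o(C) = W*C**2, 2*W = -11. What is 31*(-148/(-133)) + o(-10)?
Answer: -68562/133 ≈ -515.50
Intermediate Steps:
W = -11/2 (W = (1/2)*(-11) = -11/2 ≈ -5.5000)
o(C) = -11*C**2/2
31*(-148/(-133)) + o(-10) = 31*(-148/(-133)) - 11/2*(-10)**2 = 31*(-148*(-1/133)) - 11/2*100 = 31*(148/133) - 550 = 4588/133 - 550 = -68562/133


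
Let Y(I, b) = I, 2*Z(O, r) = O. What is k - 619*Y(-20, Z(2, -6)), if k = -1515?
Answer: 10865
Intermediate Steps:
Z(O, r) = O/2
k - 619*Y(-20, Z(2, -6)) = -1515 - 619*(-20) = -1515 + 12380 = 10865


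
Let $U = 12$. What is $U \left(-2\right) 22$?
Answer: $-528$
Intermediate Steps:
$U \left(-2\right) 22 = 12 \left(-2\right) 22 = \left(-24\right) 22 = -528$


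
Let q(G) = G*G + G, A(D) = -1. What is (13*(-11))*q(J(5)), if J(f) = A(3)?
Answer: 0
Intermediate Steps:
J(f) = -1
q(G) = G + G² (q(G) = G² + G = G + G²)
(13*(-11))*q(J(5)) = (13*(-11))*(-(1 - 1)) = -(-143)*0 = -143*0 = 0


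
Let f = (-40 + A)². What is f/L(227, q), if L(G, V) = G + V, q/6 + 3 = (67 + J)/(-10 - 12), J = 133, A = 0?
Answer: 17600/1699 ≈ 10.359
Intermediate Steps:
f = 1600 (f = (-40 + 0)² = (-40)² = 1600)
q = -798/11 (q = -18 + 6*((67 + 133)/(-10 - 12)) = -18 + 6*(200/(-22)) = -18 + 6*(200*(-1/22)) = -18 + 6*(-100/11) = -18 - 600/11 = -798/11 ≈ -72.545)
f/L(227, q) = 1600/(227 - 798/11) = 1600/(1699/11) = 1600*(11/1699) = 17600/1699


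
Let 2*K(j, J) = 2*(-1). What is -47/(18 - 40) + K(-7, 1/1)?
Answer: 25/22 ≈ 1.1364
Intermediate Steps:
K(j, J) = -1 (K(j, J) = (2*(-1))/2 = (½)*(-2) = -1)
-47/(18 - 40) + K(-7, 1/1) = -47/(18 - 40) - 1 = -47/(-22) - 1 = -47*(-1/22) - 1 = 47/22 - 1 = 25/22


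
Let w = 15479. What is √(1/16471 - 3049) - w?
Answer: -15479 + I*√827174904738/16471 ≈ -15479.0 + 55.218*I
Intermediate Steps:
√(1/16471 - 3049) - w = √(1/16471 - 3049) - 1*15479 = √(1/16471 - 3049) - 15479 = √(-50220078/16471) - 15479 = I*√827174904738/16471 - 15479 = -15479 + I*√827174904738/16471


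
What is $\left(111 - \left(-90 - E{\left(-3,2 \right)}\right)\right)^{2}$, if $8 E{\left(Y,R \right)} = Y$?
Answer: $\frac{2576025}{64} \approx 40250.0$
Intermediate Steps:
$E{\left(Y,R \right)} = \frac{Y}{8}$
$\left(111 - \left(-90 - E{\left(-3,2 \right)}\right)\right)^{2} = \left(111 + \left(\left(6 \cdot 5 + \frac{1}{8} \left(-3\right)\right) - -60\right)\right)^{2} = \left(111 + \left(\left(30 - \frac{3}{8}\right) + 60\right)\right)^{2} = \left(111 + \left(\frac{237}{8} + 60\right)\right)^{2} = \left(111 + \frac{717}{8}\right)^{2} = \left(\frac{1605}{8}\right)^{2} = \frac{2576025}{64}$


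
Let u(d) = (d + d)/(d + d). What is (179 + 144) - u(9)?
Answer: 322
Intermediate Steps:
u(d) = 1 (u(d) = (2*d)/((2*d)) = (2*d)*(1/(2*d)) = 1)
(179 + 144) - u(9) = (179 + 144) - 1*1 = 323 - 1 = 322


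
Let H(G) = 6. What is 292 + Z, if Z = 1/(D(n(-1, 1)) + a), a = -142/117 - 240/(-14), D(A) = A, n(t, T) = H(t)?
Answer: 5245139/17960 ≈ 292.05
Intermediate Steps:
n(t, T) = 6
a = 13046/819 (a = -142*1/117 - 240*(-1/14) = -142/117 + 120/7 = 13046/819 ≈ 15.929)
Z = 819/17960 (Z = 1/(6 + 13046/819) = 1/(17960/819) = 819/17960 ≈ 0.045601)
292 + Z = 292 + 819/17960 = 5245139/17960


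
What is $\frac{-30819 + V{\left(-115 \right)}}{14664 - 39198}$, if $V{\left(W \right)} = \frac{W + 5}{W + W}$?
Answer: $\frac{354413}{282141} \approx 1.2562$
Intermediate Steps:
$V{\left(W \right)} = \frac{5 + W}{2 W}$
$\frac{-30819 + V{\left(-115 \right)}}{14664 - 39198} = \frac{-30819 + \frac{5 - 115}{2 \left(-115\right)}}{14664 - 39198} = \frac{-30819 + \frac{1}{2} \left(- \frac{1}{115}\right) \left(-110\right)}{-24534} = \left(-30819 + \frac{11}{23}\right) \left(- \frac{1}{24534}\right) = \left(- \frac{708826}{23}\right) \left(- \frac{1}{24534}\right) = \frac{354413}{282141}$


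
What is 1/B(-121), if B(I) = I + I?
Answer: -1/242 ≈ -0.0041322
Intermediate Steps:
B(I) = 2*I
1/B(-121) = 1/(2*(-121)) = 1/(-242) = -1/242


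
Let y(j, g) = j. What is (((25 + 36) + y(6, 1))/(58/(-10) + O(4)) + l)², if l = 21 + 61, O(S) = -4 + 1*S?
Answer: 4173849/841 ≈ 4963.0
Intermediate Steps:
O(S) = -4 + S
l = 82
(((25 + 36) + y(6, 1))/(58/(-10) + O(4)) + l)² = (((25 + 36) + 6)/(58/(-10) + (-4 + 4)) + 82)² = ((61 + 6)/(58*(-⅒) + 0) + 82)² = (67/(-29/5 + 0) + 82)² = (67/(-29/5) + 82)² = (67*(-5/29) + 82)² = (-335/29 + 82)² = (2043/29)² = 4173849/841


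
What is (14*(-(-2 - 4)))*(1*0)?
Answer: 0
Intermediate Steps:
(14*(-(-2 - 4)))*(1*0) = (14*(-1*(-6)))*0 = (14*6)*0 = 84*0 = 0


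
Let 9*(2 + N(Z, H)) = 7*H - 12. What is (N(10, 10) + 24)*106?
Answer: 27136/9 ≈ 3015.1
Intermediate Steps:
N(Z, H) = -10/3 + 7*H/9 (N(Z, H) = -2 + (7*H - 12)/9 = -2 + (-12 + 7*H)/9 = -2 + (-4/3 + 7*H/9) = -10/3 + 7*H/9)
(N(10, 10) + 24)*106 = ((-10/3 + (7/9)*10) + 24)*106 = ((-10/3 + 70/9) + 24)*106 = (40/9 + 24)*106 = (256/9)*106 = 27136/9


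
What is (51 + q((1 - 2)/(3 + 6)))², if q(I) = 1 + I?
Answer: 218089/81 ≈ 2692.5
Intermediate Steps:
(51 + q((1 - 2)/(3 + 6)))² = (51 + (1 + (1 - 2)/(3 + 6)))² = (51 + (1 - 1/9))² = (51 + (1 - 1*⅑))² = (51 + (1 - ⅑))² = (51 + 8/9)² = (467/9)² = 218089/81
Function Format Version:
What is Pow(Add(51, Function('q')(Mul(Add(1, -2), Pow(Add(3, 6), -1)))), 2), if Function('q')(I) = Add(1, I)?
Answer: Rational(218089, 81) ≈ 2692.5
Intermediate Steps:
Pow(Add(51, Function('q')(Mul(Add(1, -2), Pow(Add(3, 6), -1)))), 2) = Pow(Add(51, Add(1, Mul(Add(1, -2), Pow(Add(3, 6), -1)))), 2) = Pow(Add(51, Add(1, Mul(-1, Pow(9, -1)))), 2) = Pow(Add(51, Add(1, Mul(-1, Rational(1, 9)))), 2) = Pow(Add(51, Add(1, Rational(-1, 9))), 2) = Pow(Add(51, Rational(8, 9)), 2) = Pow(Rational(467, 9), 2) = Rational(218089, 81)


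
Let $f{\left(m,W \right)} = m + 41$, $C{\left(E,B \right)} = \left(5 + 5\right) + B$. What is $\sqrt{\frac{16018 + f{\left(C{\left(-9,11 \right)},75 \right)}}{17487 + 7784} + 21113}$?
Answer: $\frac{\sqrt{13483663067513}}{25271} \approx 145.31$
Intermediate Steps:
$C{\left(E,B \right)} = 10 + B$
$f{\left(m,W \right)} = 41 + m$
$\sqrt{\frac{16018 + f{\left(C{\left(-9,11 \right)},75 \right)}}{17487 + 7784} + 21113} = \sqrt{\frac{16018 + \left(41 + \left(10 + 11\right)\right)}{17487 + 7784} + 21113} = \sqrt{\frac{16018 + \left(41 + 21\right)}{25271} + 21113} = \sqrt{\left(16018 + 62\right) \frac{1}{25271} + 21113} = \sqrt{16080 \cdot \frac{1}{25271} + 21113} = \sqrt{\frac{16080}{25271} + 21113} = \sqrt{\frac{533562703}{25271}} = \frac{\sqrt{13483663067513}}{25271}$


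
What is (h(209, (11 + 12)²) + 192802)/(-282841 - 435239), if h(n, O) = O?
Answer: -193331/718080 ≈ -0.26923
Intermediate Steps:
(h(209, (11 + 12)²) + 192802)/(-282841 - 435239) = ((11 + 12)² + 192802)/(-282841 - 435239) = (23² + 192802)/(-718080) = (529 + 192802)*(-1/718080) = 193331*(-1/718080) = -193331/718080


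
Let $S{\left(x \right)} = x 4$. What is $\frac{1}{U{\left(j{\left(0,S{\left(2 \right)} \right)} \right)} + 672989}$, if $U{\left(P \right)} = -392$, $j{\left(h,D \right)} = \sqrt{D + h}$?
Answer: $\frac{1}{672597} \approx 1.4868 \cdot 10^{-6}$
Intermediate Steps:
$S{\left(x \right)} = 4 x$
$\frac{1}{U{\left(j{\left(0,S{\left(2 \right)} \right)} \right)} + 672989} = \frac{1}{-392 + 672989} = \frac{1}{672597}$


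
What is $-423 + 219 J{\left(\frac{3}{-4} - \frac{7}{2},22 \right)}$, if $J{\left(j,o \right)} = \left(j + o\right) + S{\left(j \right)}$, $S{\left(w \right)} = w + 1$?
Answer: $\frac{5505}{2} \approx 2752.5$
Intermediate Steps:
$S{\left(w \right)} = 1 + w$
$J{\left(j,o \right)} = 1 + o + 2 j$ ($J{\left(j,o \right)} = \left(j + o\right) + \left(1 + j\right) = 1 + o + 2 j$)
$-423 + 219 J{\left(\frac{3}{-4} - \frac{7}{2},22 \right)} = -423 + 219 \left(1 + 22 + 2 \left(\frac{3}{-4} - \frac{7}{2}\right)\right) = -423 + 219 \left(1 + 22 + 2 \left(3 \left(- \frac{1}{4}\right) - \frac{7}{2}\right)\right) = -423 + 219 \left(1 + 22 + 2 \left(- \frac{3}{4} - \frac{7}{2}\right)\right) = -423 + 219 \left(1 + 22 + 2 \left(- \frac{17}{4}\right)\right) = -423 + 219 \left(1 + 22 - \frac{17}{2}\right) = -423 + 219 \cdot \frac{29}{2} = -423 + \frac{6351}{2} = \frac{5505}{2}$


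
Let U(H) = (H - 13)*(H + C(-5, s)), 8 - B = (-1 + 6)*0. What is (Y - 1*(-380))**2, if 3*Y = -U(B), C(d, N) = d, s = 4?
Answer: 148225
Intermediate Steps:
B = 8 (B = 8 - (-1 + 6)*0 = 8 - 5*0 = 8 - 1*0 = 8 + 0 = 8)
U(H) = (-13 + H)*(-5 + H) (U(H) = (H - 13)*(H - 5) = (-13 + H)*(-5 + H))
Y = 5 (Y = (-(65 + 8**2 - 18*8))/3 = (-(65 + 64 - 144))/3 = (-1*(-15))/3 = (1/3)*15 = 5)
(Y - 1*(-380))**2 = (5 - 1*(-380))**2 = (5 + 380)**2 = 385**2 = 148225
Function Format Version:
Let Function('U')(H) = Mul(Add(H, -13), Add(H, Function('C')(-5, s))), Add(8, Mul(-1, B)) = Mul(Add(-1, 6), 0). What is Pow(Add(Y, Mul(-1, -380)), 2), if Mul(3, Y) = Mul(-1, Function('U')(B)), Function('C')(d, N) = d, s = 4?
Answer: 148225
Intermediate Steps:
B = 8 (B = Add(8, Mul(-1, Mul(Add(-1, 6), 0))) = Add(8, Mul(-1, Mul(5, 0))) = Add(8, Mul(-1, 0)) = Add(8, 0) = 8)
Function('U')(H) = Mul(Add(-13, H), Add(-5, H)) (Function('U')(H) = Mul(Add(H, -13), Add(H, -5)) = Mul(Add(-13, H), Add(-5, H)))
Y = 5 (Y = Mul(Rational(1, 3), Mul(-1, Add(65, Pow(8, 2), Mul(-18, 8)))) = Mul(Rational(1, 3), Mul(-1, Add(65, 64, -144))) = Mul(Rational(1, 3), Mul(-1, -15)) = Mul(Rational(1, 3), 15) = 5)
Pow(Add(Y, Mul(-1, -380)), 2) = Pow(Add(5, Mul(-1, -380)), 2) = Pow(Add(5, 380), 2) = Pow(385, 2) = 148225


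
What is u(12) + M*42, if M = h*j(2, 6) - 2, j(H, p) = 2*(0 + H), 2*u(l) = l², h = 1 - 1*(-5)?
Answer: 996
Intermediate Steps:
h = 6 (h = 1 + 5 = 6)
u(l) = l²/2
j(H, p) = 2*H
M = 22 (M = 6*(2*2) - 2 = 6*4 - 2 = 24 - 2 = 22)
u(12) + M*42 = (½)*12² + 22*42 = (½)*144 + 924 = 72 + 924 = 996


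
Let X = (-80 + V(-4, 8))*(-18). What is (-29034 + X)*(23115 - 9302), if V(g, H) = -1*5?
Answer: -379912752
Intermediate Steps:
V(g, H) = -5
X = 1530 (X = (-80 - 5)*(-18) = -85*(-18) = 1530)
(-29034 + X)*(23115 - 9302) = (-29034 + 1530)*(23115 - 9302) = -27504*13813 = -379912752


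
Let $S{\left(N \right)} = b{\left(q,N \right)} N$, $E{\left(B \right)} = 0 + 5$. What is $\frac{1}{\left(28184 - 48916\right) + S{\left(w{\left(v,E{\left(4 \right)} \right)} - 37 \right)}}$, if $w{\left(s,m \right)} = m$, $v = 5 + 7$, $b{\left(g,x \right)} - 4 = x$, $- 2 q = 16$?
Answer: $- \frac{1}{19836} \approx -5.0413 \cdot 10^{-5}$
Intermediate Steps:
$q = -8$ ($q = \left(- \frac{1}{2}\right) 16 = -8$)
$b{\left(g,x \right)} = 4 + x$
$E{\left(B \right)} = 5$
$v = 12$
$S{\left(N \right)} = N \left(4 + N\right)$ ($S{\left(N \right)} = \left(4 + N\right) N = N \left(4 + N\right)$)
$\frac{1}{\left(28184 - 48916\right) + S{\left(w{\left(v,E{\left(4 \right)} \right)} - 37 \right)}} = \frac{1}{\left(28184 - 48916\right) + \left(5 - 37\right) \left(4 + \left(5 - 37\right)\right)} = \frac{1}{-20732 + \left(5 - 37\right) \left(4 + \left(5 - 37\right)\right)} = \frac{1}{-20732 - 32 \left(4 - 32\right)} = \frac{1}{-20732 - -896} = \frac{1}{-20732 + 896} = \frac{1}{-19836} = - \frac{1}{19836}$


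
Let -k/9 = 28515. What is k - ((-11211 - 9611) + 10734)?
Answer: -246547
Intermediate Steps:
k = -256635 (k = -9*28515 = -256635)
k - ((-11211 - 9611) + 10734) = -256635 - ((-11211 - 9611) + 10734) = -256635 - (-20822 + 10734) = -256635 - 1*(-10088) = -256635 + 10088 = -246547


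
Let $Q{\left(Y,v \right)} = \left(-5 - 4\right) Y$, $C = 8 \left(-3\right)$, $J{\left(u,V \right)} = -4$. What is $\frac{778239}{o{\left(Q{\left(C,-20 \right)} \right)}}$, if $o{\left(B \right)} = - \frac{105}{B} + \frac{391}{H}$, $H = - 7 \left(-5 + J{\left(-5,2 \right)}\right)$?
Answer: $\frac{130744152}{961} \approx 1.3605 \cdot 10^{5}$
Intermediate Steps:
$H = 63$ ($H = - 7 \left(-5 - 4\right) = \left(-7\right) \left(-9\right) = 63$)
$C = -24$
$Q{\left(Y,v \right)} = - 9 Y$
$o{\left(B \right)} = \frac{391}{63} - \frac{105}{B}$ ($o{\left(B \right)} = - \frac{105}{B} + \frac{391}{63} = \frac{391}{63} - \frac{105}{B}$)
$\frac{778239}{o{\left(Q{\left(C,-20 \right)} \right)}} = \frac{778239}{\frac{391}{63} - \frac{105}{\left(-9\right) \left(-24\right)}} = \frac{778239}{\frac{391}{63} - \frac{105}{216}} = \frac{778239}{\frac{391}{63} - \frac{35}{72}} = \frac{778239}{\frac{961}{168}} = 778239 \cdot \frac{168}{961} = \frac{130744152}{961}$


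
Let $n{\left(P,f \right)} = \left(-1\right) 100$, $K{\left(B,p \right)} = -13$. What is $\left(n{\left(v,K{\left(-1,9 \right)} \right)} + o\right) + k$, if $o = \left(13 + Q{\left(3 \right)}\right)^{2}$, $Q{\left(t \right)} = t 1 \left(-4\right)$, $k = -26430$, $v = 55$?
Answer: $-26529$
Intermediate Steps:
$Q{\left(t \right)} = - 4 t$ ($Q{\left(t \right)} = t \left(-4\right) = - 4 t$)
$o = 1$ ($o = \left(13 - 12\right)^{2} = 1^{2} = 1$)
$n{\left(P,f \right)} = -100$
$\left(n{\left(v,K{\left(-1,9 \right)} \right)} + o\right) + k = \left(-100 + 1\right) - 26430 = -99 - 26430 = -26529$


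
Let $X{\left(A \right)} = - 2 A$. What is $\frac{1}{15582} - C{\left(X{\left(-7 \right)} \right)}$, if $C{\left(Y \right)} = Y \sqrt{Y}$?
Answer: $\frac{1}{15582} - 14 \sqrt{14} \approx -52.383$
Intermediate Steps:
$C{\left(Y \right)} = Y^{\frac{3}{2}}$
$\frac{1}{15582} - C{\left(X{\left(-7 \right)} \right)} = \frac{1}{15582} - \left(\left(-2\right) \left(-7\right)\right)^{\frac{3}{2}} = \frac{1}{15582} - 14^{\frac{3}{2}} = \frac{1}{15582} - 14 \sqrt{14}$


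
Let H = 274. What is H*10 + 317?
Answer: 3057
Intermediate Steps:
H*10 + 317 = 274*10 + 317 = 2740 + 317 = 3057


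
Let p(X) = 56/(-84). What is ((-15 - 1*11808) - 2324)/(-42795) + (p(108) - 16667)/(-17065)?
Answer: 38188454/29211867 ≈ 1.3073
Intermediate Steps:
p(X) = -⅔ (p(X) = 56*(-1/84) = -⅔)
((-15 - 1*11808) - 2324)/(-42795) + (p(108) - 16667)/(-17065) = ((-15 - 1*11808) - 2324)/(-42795) + (-⅔ - 16667)/(-17065) = ((-15 - 11808) - 2324)*(-1/42795) - 50003/3*(-1/17065) = (-11823 - 2324)*(-1/42795) + 50003/51195 = -14147*(-1/42795) + 50003/51195 = 14147/42795 + 50003/51195 = 38188454/29211867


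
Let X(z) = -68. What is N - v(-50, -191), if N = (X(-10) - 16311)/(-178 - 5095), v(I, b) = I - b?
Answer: -727114/5273 ≈ -137.89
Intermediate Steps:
N = 16379/5273 (N = (-68 - 16311)/(-178 - 5095) = -16379/(-5273) = -16379*(-1/5273) = 16379/5273 ≈ 3.1062)
N - v(-50, -191) = 16379/5273 - (-50 - 1*(-191)) = 16379/5273 - (-50 + 191) = 16379/5273 - 1*141 = 16379/5273 - 141 = -727114/5273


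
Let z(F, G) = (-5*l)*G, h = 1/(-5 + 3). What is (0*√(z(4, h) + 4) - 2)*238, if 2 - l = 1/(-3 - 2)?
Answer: -476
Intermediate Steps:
h = -½ (h = 1/(-2) = -½ ≈ -0.50000)
l = 11/5 (l = 2 - 1/(-3 - 2) = 2 - 1/(-5) = 2 - 1*(-⅕) = 2 + ⅕ = 11/5 ≈ 2.2000)
z(F, G) = -11*G (z(F, G) = (-5*11/5)*G = -11*G)
(0*√(z(4, h) + 4) - 2)*238 = (0*√(-11*(-½) + 4) - 2)*238 = (0*√(11/2 + 4) - 2)*238 = (0*√(19/2) - 2)*238 = (0*(√38/2) - 2)*238 = (0 - 2)*238 = -2*238 = -476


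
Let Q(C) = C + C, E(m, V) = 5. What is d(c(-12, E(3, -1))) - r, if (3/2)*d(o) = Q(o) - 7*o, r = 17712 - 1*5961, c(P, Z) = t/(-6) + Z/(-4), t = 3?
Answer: -70471/6 ≈ -11745.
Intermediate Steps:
c(P, Z) = -½ - Z/4 (c(P, Z) = 3/(-6) + Z/(-4) = 3*(-⅙) + Z*(-¼) = -½ - Z/4)
r = 11751 (r = 17712 - 5961 = 11751)
Q(C) = 2*C
d(o) = -10*o/3 (d(o) = 2*(2*o - 7*o)/3 = 2*(-5*o)/3 = -10*o/3)
d(c(-12, E(3, -1))) - r = -10*(-½ - ¼*5)/3 - 1*11751 = -10*(-½ - 5/4)/3 - 11751 = -10/3*(-7/4) - 11751 = 35/6 - 11751 = -70471/6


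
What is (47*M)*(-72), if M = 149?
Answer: -504216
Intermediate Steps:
(47*M)*(-72) = (47*149)*(-72) = 7003*(-72) = -504216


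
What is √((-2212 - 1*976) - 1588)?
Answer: 2*I*√1194 ≈ 69.109*I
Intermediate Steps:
√((-2212 - 1*976) - 1588) = √((-2212 - 976) - 1588) = √(-3188 - 1588) = √(-4776) = 2*I*√1194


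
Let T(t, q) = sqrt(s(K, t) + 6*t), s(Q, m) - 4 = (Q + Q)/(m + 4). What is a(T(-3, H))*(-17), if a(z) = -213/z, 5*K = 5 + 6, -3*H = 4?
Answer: -1207*I*sqrt(15)/4 ≈ -1168.7*I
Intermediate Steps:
H = -4/3 (H = -1/3*4 = -4/3 ≈ -1.3333)
K = 11/5 (K = (5 + 6)/5 = (1/5)*11 = 11/5 ≈ 2.2000)
s(Q, m) = 4 + 2*Q/(4 + m) (s(Q, m) = 4 + (Q + Q)/(m + 4) = 4 + (2*Q)/(4 + m) = 4 + 2*Q/(4 + m))
T(t, q) = sqrt(6*t + 2*(51/5 + 2*t)/(4 + t)) (T(t, q) = sqrt(2*(8 + 11/5 + 2*t)/(4 + t) + 6*t) = sqrt(2*(51/5 + 2*t)/(4 + t) + 6*t) = sqrt(6*t + 2*(51/5 + 2*t)/(4 + t)))
a(T(-3, H))*(-17) = -213*sqrt(10)*sqrt(4 - 3)/(2*sqrt(51 + 15*(-3)**2 + 70*(-3)))*(-17) = -213*sqrt(10)/(2*sqrt(51 + 15*9 - 210))*(-17) = -213*sqrt(10)/(2*sqrt(51 + 135 - 210))*(-17) = -213*(-I*sqrt(15)/12)*(-17) = -(-71)*I*sqrt(15)/4*(-17) = (71*I*sqrt(15)/4)*(-17) = -1207*I*sqrt(15)/4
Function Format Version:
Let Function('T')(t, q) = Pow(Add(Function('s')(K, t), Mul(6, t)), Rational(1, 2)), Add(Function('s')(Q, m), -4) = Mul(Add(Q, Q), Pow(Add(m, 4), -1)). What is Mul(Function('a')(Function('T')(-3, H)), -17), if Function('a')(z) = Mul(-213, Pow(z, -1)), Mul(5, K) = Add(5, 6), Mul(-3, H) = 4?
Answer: Mul(Rational(-1207, 4), I, Pow(15, Rational(1, 2))) ≈ Mul(-1168.7, I)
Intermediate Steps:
H = Rational(-4, 3) (H = Mul(Rational(-1, 3), 4) = Rational(-4, 3) ≈ -1.3333)
K = Rational(11, 5) (K = Mul(Rational(1, 5), Add(5, 6)) = Mul(Rational(1, 5), 11) = Rational(11, 5) ≈ 2.2000)
Function('s')(Q, m) = Add(4, Mul(2, Q, Pow(Add(4, m), -1))) (Function('s')(Q, m) = Add(4, Mul(Add(Q, Q), Pow(Add(m, 4), -1))) = Add(4, Mul(Mul(2, Q), Pow(Add(4, m), -1))) = Add(4, Mul(2, Q, Pow(Add(4, m), -1))))
Function('T')(t, q) = Pow(Add(Mul(6, t), Mul(2, Pow(Add(4, t), -1), Add(Rational(51, 5), Mul(2, t)))), Rational(1, 2)) (Function('T')(t, q) = Pow(Add(Mul(2, Pow(Add(4, t), -1), Add(8, Rational(11, 5), Mul(2, t))), Mul(6, t)), Rational(1, 2)) = Pow(Add(Mul(2, Pow(Add(4, t), -1), Add(Rational(51, 5), Mul(2, t))), Mul(6, t)), Rational(1, 2)) = Pow(Add(Mul(6, t), Mul(2, Pow(Add(4, t), -1), Add(Rational(51, 5), Mul(2, t)))), Rational(1, 2)))
Mul(Function('a')(Function('T')(-3, H)), -17) = Mul(Mul(-213, Pow(Mul(Rational(1, 5), Pow(10, Rational(1, 2)), Pow(Mul(Pow(Add(4, -3), -1), Add(51, Mul(15, Pow(-3, 2)), Mul(70, -3))), Rational(1, 2))), -1)), -17) = Mul(Mul(-213, Pow(Mul(Rational(1, 5), Pow(10, Rational(1, 2)), Pow(Mul(Pow(1, -1), Add(51, Mul(15, 9), -210)), Rational(1, 2))), -1)), -17) = Mul(Mul(-213, Pow(Mul(Rational(1, 5), Pow(10, Rational(1, 2)), Pow(Mul(1, Add(51, 135, -210)), Rational(1, 2))), -1)), -17) = Mul(Mul(-213, Pow(Mul(Rational(1, 5), Pow(10, Rational(1, 2)), Pow(Mul(1, -24), Rational(1, 2))), -1)), -17) = Mul(Mul(-213, Pow(Mul(Rational(1, 5), Pow(10, Rational(1, 2)), Pow(-24, Rational(1, 2))), -1)), -17) = Mul(Mul(-213, Pow(Mul(Rational(1, 5), Pow(10, Rational(1, 2)), Mul(2, I, Pow(6, Rational(1, 2)))), -1)), -17) = Mul(Mul(-213, Pow(Mul(Rational(4, 5), I, Pow(15, Rational(1, 2))), -1)), -17) = Mul(Mul(-213, Mul(Rational(-1, 12), I, Pow(15, Rational(1, 2)))), -17) = Mul(Mul(Rational(71, 4), I, Pow(15, Rational(1, 2))), -17) = Mul(Rational(-1207, 4), I, Pow(15, Rational(1, 2)))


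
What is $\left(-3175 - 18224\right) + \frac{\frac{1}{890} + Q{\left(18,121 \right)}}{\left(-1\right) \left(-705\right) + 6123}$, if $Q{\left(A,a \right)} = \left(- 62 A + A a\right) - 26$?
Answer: $- \frac{43346363013}{2025640} \approx -21399.0$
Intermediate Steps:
$Q{\left(A,a \right)} = -26 - 62 A + A a$
$\left(-3175 - 18224\right) + \frac{\frac{1}{890} + Q{\left(18,121 \right)}}{\left(-1\right) \left(-705\right) + 6123} = \left(-3175 - 18224\right) + \frac{\frac{1}{890} - -1036}{\left(-1\right) \left(-705\right) + 6123} = \left(-3175 - 18224\right) + \frac{\frac{1}{890} - -1036}{705 + 6123} = \left(-3175 - 18224\right) + \frac{\frac{1}{890} + 1036}{6828} = -21399 + \frac{922041}{890} \cdot \frac{1}{6828} = -21399 + \frac{307347}{2025640} = - \frac{43346363013}{2025640}$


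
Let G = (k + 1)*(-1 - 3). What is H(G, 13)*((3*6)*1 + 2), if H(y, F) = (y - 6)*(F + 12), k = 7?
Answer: -19000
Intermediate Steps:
G = -32 (G = (7 + 1)*(-1 - 3) = 8*(-4) = -32)
H(y, F) = (-6 + y)*(12 + F)
H(G, 13)*((3*6)*1 + 2) = (-72 - 6*13 + 12*(-32) + 13*(-32))*((3*6)*1 + 2) = (-72 - 78 - 384 - 416)*(18*1 + 2) = -950*(18 + 2) = -950*20 = -19000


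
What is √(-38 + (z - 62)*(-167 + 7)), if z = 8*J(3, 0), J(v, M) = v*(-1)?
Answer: √13722 ≈ 117.14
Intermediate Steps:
J(v, M) = -v
z = -24 (z = 8*(-1*3) = 8*(-3) = -24)
√(-38 + (z - 62)*(-167 + 7)) = √(-38 + (-24 - 62)*(-167 + 7)) = √(-38 - 86*(-160)) = √(-38 + 13760) = √13722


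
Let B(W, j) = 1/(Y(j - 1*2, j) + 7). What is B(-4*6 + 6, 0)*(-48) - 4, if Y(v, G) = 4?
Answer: -92/11 ≈ -8.3636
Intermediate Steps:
B(W, j) = 1/11 (B(W, j) = 1/(4 + 7) = 1/11)
B(-4*6 + 6, 0)*(-48) - 4 = (1/11)*(-48) - 4 = -48/11 - 4 = -92/11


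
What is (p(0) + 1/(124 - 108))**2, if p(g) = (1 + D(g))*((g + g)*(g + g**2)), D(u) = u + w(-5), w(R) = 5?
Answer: 1/256 ≈ 0.0039063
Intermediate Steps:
D(u) = 5 + u (D(u) = u + 5 = 5 + u)
p(g) = 2*g*(6 + g)*(g + g**2) (p(g) = (1 + (5 + g))*((g + g)*(g + g**2)) = (6 + g)*((2*g)*(g + g**2)) = (6 + g)*(2*g*(g + g**2)) = 2*g*(6 + g)*(g + g**2))
(p(0) + 1/(124 - 108))**2 = (2*0**2*(6 + 0**2 + 7*0) + 1/(124 - 108))**2 = (2*0*(6 + 0 + 0) + 1/16)**2 = (2*0*6 + 1/16)**2 = (0 + 1/16)**2 = (1/16)**2 = 1/256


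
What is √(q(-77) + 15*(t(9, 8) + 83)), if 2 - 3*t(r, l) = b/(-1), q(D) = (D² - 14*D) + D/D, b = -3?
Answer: 2*√2062 ≈ 90.818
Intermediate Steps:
q(D) = 1 + D² - 14*D (q(D) = (D² - 14*D) + 1 = 1 + D² - 14*D)
t(r, l) = -⅓ (t(r, l) = ⅔ - (-1)/(-1) = ⅔ - (-1)*(-1) = ⅔ - ⅓*3 = ⅔ - 1 = -⅓)
√(q(-77) + 15*(t(9, 8) + 83)) = √((1 + (-77)² - 14*(-77)) + 15*(-⅓ + 83)) = √((1 + 5929 + 1078) + 15*(248/3)) = √(7008 + 1240) = √8248 = 2*√2062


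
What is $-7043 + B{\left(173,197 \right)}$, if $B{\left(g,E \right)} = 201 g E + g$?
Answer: $6843411$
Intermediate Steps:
$B{\left(g,E \right)} = g + 201 E g$ ($B{\left(g,E \right)} = 201 E g + g = g + 201 E g$)
$-7043 + B{\left(173,197 \right)} = -7043 + 173 \left(1 + 201 \cdot 197\right) = -7043 + 173 \left(1 + 39597\right) = -7043 + 173 \cdot 39598 = -7043 + 6850454 = 6843411$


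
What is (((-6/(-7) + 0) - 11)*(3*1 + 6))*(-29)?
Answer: 18531/7 ≈ 2647.3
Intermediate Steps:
(((-6/(-7) + 0) - 11)*(3*1 + 6))*(-29) = (((-6*(-1/7) + 0) - 11)*(3 + 6))*(-29) = (((6/7 + 0) - 11)*9)*(-29) = ((6/7 - 11)*9)*(-29) = -71/7*9*(-29) = -639/7*(-29) = 18531/7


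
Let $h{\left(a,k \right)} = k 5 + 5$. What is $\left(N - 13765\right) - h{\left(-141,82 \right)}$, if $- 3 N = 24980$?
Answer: $- \frac{67520}{3} \approx -22507.0$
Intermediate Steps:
$N = - \frac{24980}{3}$ ($N = \left(- \frac{1}{3}\right) 24980 = - \frac{24980}{3} \approx -8326.7$)
$h{\left(a,k \right)} = 5 + 5 k$ ($h{\left(a,k \right)} = 5 k + 5 = 5 + 5 k$)
$\left(N - 13765\right) - h{\left(-141,82 \right)} = \left(- \frac{24980}{3} - 13765\right) - \left(5 + 5 \cdot 82\right) = - \frac{66275}{3} - \left(5 + 410\right) = - \frac{66275}{3} - 415 = - \frac{67520}{3}$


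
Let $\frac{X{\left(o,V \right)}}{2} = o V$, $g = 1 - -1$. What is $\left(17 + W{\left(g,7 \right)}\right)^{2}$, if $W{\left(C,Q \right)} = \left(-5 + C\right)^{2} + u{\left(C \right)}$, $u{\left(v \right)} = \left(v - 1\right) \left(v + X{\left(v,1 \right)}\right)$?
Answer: $1024$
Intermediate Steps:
$g = 2$ ($g = 1 + 1 = 2$)
$X{\left(o,V \right)} = 2 V o$ ($X{\left(o,V \right)} = 2 o V = 2 V o$)
$u{\left(v \right)} = 3 v \left(-1 + v\right)$ ($u{\left(v \right)} = \left(v - 1\right) \left(v + 2 \cdot 1 v\right) = \left(-1 + v\right) \left(v + 2 v\right) = \left(-1 + v\right) 3 v = 3 v \left(-1 + v\right)$)
$W{\left(C,Q \right)} = \left(-5 + C\right)^{2} + 3 C \left(-1 + C\right)$
$\left(17 + W{\left(g,7 \right)}\right)^{2} = \left(17 + \left(25 - 26 + 4 \cdot 2^{2}\right)\right)^{2} = \left(17 + \left(25 - 26 + 4 \cdot 4\right)\right)^{2} = \left(17 + \left(25 - 26 + 16\right)\right)^{2} = \left(17 + 15\right)^{2} = 32^{2} = 1024$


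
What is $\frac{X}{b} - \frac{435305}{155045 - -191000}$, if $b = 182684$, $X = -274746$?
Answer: $- \frac{17459773819}{6321688478} \approx -2.7619$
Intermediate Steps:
$\frac{X}{b} - \frac{435305}{155045 - -191000} = - \frac{274746}{182684} - \frac{435305}{155045 - -191000} = \left(-274746\right) \frac{1}{182684} - \frac{435305}{155045 + 191000} = - \frac{137373}{91342} - \frac{435305}{346045} = - \frac{137373}{91342} - \frac{87061}{69209} = - \frac{17459773819}{6321688478}$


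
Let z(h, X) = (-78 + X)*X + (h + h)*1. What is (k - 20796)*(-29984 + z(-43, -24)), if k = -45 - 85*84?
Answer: 772891182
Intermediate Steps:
z(h, X) = 2*h + X*(-78 + X) (z(h, X) = X*(-78 + X) + (2*h)*1 = X*(-78 + X) + 2*h = 2*h + X*(-78 + X))
k = -7185 (k = -45 - 7140 = -7185)
(k - 20796)*(-29984 + z(-43, -24)) = (-7185 - 20796)*(-29984 + ((-24)² - 78*(-24) + 2*(-43))) = -27981*(-29984 + (576 + 1872 - 86)) = -27981*(-29984 + 2362) = -27981*(-27622) = 772891182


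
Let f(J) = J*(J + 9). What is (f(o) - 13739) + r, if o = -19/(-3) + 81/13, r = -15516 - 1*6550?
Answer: -54047315/1521 ≈ -35534.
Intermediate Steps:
r = -22066 (r = -15516 - 6550 = -22066)
o = 490/39 (o = -19*(-1/3) + 81*(1/13) = 19/3 + 81/13 = 490/39 ≈ 12.564)
f(J) = J*(9 + J)
(f(o) - 13739) + r = (490*(9 + 490/39)/39 - 13739) - 22066 = ((490/39)*(841/39) - 13739) - 22066 = (412090/1521 - 13739) - 22066 = -20484929/1521 - 22066 = -54047315/1521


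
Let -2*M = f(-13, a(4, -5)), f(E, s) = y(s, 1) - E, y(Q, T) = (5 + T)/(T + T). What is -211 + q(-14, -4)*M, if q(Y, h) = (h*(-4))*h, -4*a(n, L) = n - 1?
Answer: 301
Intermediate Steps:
y(Q, T) = (5 + T)/(2*T) (y(Q, T) = (5 + T)/((2*T)) = (5 + T)*(1/(2*T)) = (5 + T)/(2*T))
a(n, L) = ¼ - n/4 (a(n, L) = -(n - 1)/4 = -(-1 + n)/4 = ¼ - n/4)
q(Y, h) = -4*h² (q(Y, h) = (-4*h)*h = -4*h²)
f(E, s) = 3 - E (f(E, s) = (½)*(5 + 1)/1 - E = (½)*1*6 - E = 3 - E)
M = -8 (M = -(3 - 1*(-13))/2 = -(3 + 13)/2 = -½*16 = -8)
-211 + q(-14, -4)*M = -211 - 4*(-4)²*(-8) = -211 - 4*16*(-8) = -211 - 64*(-8) = -211 + 512 = 301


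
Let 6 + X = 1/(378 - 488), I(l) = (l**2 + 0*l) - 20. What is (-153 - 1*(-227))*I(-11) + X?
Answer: 821479/110 ≈ 7468.0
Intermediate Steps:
I(l) = -20 + l**2 (I(l) = (l**2 + 0) - 20 = l**2 - 20 = -20 + l**2)
X = -661/110 (X = -6 + 1/(378 - 488) = -6 + 1/(-110) = -6 - 1/110 = -661/110 ≈ -6.0091)
(-153 - 1*(-227))*I(-11) + X = (-153 - 1*(-227))*(-20 + (-11)**2) - 661/110 = (-153 + 227)*(-20 + 121) - 661/110 = 74*101 - 661/110 = 7474 - 661/110 = 821479/110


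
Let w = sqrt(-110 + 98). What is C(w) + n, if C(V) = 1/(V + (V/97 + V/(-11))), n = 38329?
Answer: 38329 - 1067*I*sqrt(3)/5886 ≈ 38329.0 - 0.31398*I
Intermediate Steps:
w = 2*I*sqrt(3) (w = sqrt(-12) = 2*I*sqrt(3) ≈ 3.4641*I)
C(V) = 1067/(981*V) (C(V) = 1/(V + (V*(1/97) + V*(-1/11))) = 1/(V + (V/97 - V/11)) = 1/(V - 86*V/1067) = 1/(981*V/1067) = 1067/(981*V))
C(w) + n = 1067/(981*((2*I*sqrt(3)))) + 38329 = 1067*(-I*sqrt(3)/6)/981 + 38329 = -1067*I*sqrt(3)/5886 + 38329 = 38329 - 1067*I*sqrt(3)/5886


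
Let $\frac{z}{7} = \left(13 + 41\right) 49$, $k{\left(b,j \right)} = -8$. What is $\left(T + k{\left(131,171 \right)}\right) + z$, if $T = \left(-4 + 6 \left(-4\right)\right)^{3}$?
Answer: $-3438$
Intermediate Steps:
$T = -21952$ ($T = \left(-4 - 24\right)^{3} = \left(-28\right)^{3} = -21952$)
$z = 18522$ ($z = 7 \left(13 + 41\right) 49 = 7 \cdot 54 \cdot 49 = 7 \cdot 2646 = 18522$)
$\left(T + k{\left(131,171 \right)}\right) + z = \left(-21952 - 8\right) + 18522 = -21960 + 18522 = -3438$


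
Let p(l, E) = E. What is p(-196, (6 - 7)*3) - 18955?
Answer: -18958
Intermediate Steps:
p(-196, (6 - 7)*3) - 18955 = (6 - 7)*3 - 18955 = -1*3 - 18955 = -3 - 18955 = -18958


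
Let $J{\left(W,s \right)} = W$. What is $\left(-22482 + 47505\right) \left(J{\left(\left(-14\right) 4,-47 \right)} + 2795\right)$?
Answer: $68537997$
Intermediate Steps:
$\left(-22482 + 47505\right) \left(J{\left(\left(-14\right) 4,-47 \right)} + 2795\right) = \left(-22482 + 47505\right) \left(\left(-14\right) 4 + 2795\right) = 25023 \left(-56 + 2795\right) = 25023 \cdot 2739 = 68537997$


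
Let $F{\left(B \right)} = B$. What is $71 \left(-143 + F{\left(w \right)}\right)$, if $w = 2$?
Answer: $-10011$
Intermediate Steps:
$71 \left(-143 + F{\left(w \right)}\right) = 71 \left(-143 + 2\right) = 71 \left(-141\right) = -10011$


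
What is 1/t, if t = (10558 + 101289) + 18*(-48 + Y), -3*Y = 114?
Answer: 1/110299 ≈ 9.0663e-6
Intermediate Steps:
Y = -38 (Y = -1/3*114 = -38)
t = 110299 (t = (10558 + 101289) + 18*(-48 - 38) = 111847 + 18*(-86) = 111847 - 1548 = 110299)
1/t = 1/110299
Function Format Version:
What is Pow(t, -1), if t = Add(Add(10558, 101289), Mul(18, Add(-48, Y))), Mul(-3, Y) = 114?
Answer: Rational(1, 110299) ≈ 9.0663e-6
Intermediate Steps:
Y = -38 (Y = Mul(Rational(-1, 3), 114) = -38)
t = 110299 (t = Add(Add(10558, 101289), Mul(18, Add(-48, -38))) = Add(111847, Mul(18, -86)) = Add(111847, -1548) = 110299)
Pow(t, -1) = Pow(110299, -1) = Rational(1, 110299)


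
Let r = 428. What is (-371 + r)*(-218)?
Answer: -12426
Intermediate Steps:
(-371 + r)*(-218) = (-371 + 428)*(-218) = 57*(-218) = -12426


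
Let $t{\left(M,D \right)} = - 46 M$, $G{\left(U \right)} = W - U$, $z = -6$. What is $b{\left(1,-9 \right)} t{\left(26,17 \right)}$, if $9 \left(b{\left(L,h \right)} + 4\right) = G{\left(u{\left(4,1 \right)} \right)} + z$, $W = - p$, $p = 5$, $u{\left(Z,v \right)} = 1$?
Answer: $\frac{19136}{3} \approx 6378.7$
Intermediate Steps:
$W = -5$ ($W = \left(-1\right) 5 = -5$)
$G{\left(U \right)} = -5 - U$
$b{\left(L,h \right)} = - \frac{16}{3}$ ($b{\left(L,h \right)} = -4 + \frac{\left(-5 - 1\right) - 6}{9} = -4 + \frac{-6 - 6}{9} = -4 + \frac{1}{9} \left(-12\right) = -4 - \frac{4}{3} = - \frac{16}{3}$)
$b{\left(1,-9 \right)} t{\left(26,17 \right)} = - \frac{16 \left(\left(-46\right) 26\right)}{3} = \left(- \frac{16}{3}\right) \left(-1196\right) = \frac{19136}{3}$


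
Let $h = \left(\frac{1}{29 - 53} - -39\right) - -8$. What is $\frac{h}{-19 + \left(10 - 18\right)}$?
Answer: $- \frac{1127}{648} \approx -1.7392$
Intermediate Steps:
$h = \frac{1127}{24}$ ($h = \left(\frac{1}{-24} + 39\right) + 8 = \left(- \frac{1}{24} + 39\right) + 8 = \frac{935}{24} + 8 = \frac{1127}{24} \approx 46.958$)
$\frac{h}{-19 + \left(10 - 18\right)} = \frac{1}{-19 + \left(10 - 18\right)} \frac{1127}{24} = \frac{1}{-19 - 8} \cdot \frac{1127}{24} = \frac{1}{-27} \cdot \frac{1127}{24} = \left(- \frac{1}{27}\right) \frac{1127}{24} = - \frac{1127}{648}$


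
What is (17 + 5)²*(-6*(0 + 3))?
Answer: -8712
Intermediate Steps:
(17 + 5)²*(-6*(0 + 3)) = 22²*(-6*3) = 484*(-18) = -8712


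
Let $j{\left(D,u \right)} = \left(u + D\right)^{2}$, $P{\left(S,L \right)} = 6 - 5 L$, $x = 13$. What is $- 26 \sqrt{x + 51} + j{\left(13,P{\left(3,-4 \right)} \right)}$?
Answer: $1313$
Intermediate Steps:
$j{\left(D,u \right)} = \left(D + u\right)^{2}$
$- 26 \sqrt{x + 51} + j{\left(13,P{\left(3,-4 \right)} \right)} = - 26 \sqrt{13 + 51} + \left(13 + \left(6 - -20\right)\right)^{2} = - 26 \sqrt{64} + \left(13 + \left(6 + 20\right)\right)^{2} = \left(-26\right) 8 + \left(13 + 26\right)^{2} = -208 + 39^{2} = -208 + 1521 = 1313$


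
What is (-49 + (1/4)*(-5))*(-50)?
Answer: 5025/2 ≈ 2512.5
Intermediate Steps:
(-49 + (1/4)*(-5))*(-50) = (-49 + (1*(¼))*(-5))*(-50) = (-49 + (¼)*(-5))*(-50) = (-49 - 5/4)*(-50) = -201/4*(-50) = 5025/2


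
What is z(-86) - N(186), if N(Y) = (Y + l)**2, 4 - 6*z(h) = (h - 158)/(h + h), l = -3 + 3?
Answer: -2975219/86 ≈ -34596.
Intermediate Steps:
l = 0
z(h) = 2/3 - (-158 + h)/(12*h) (z(h) = 2/3 - (h - 158)/(6*(h + h)) = 2/3 - (-158 + h)/(6*(2*h)) = 2/3 - (-158 + h)*1/(2*h)/6 = 2/3 - (-158 + h)/(12*h))
N(Y) = Y**2 (N(Y) = (Y + 0)**2 = Y**2)
z(-86) - N(186) = (1/12)*(158 + 7*(-86))/(-86) - 1*186**2 = (1/12)*(-1/86)*(158 - 602) - 1*34596 = (1/12)*(-1/86)*(-444) - 34596 = 37/86 - 34596 = -2975219/86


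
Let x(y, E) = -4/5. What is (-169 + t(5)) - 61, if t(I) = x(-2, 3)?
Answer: -1154/5 ≈ -230.80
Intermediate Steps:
x(y, E) = -⅘ (x(y, E) = -4*⅕ = -⅘)
t(I) = -⅘
(-169 + t(5)) - 61 = (-169 - ⅘) - 61 = -849/5 - 61 = -1154/5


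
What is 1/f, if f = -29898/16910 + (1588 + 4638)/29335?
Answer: -49605485/77177617 ≈ -0.64274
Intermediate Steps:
f = -77177617/49605485 (f = -29898*1/16910 + 6226*(1/29335) = -14949/8455 + 6226/29335 = -77177617/49605485 ≈ -1.5558)
1/f = 1/(-77177617/49605485) = -49605485/77177617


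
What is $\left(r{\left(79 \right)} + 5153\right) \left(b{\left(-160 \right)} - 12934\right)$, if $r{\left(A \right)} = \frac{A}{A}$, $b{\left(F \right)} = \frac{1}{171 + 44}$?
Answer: $- \frac{14332289586}{215} \approx -6.6662 \cdot 10^{7}$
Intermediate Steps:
$b{\left(F \right)} = \frac{1}{215}$
$r{\left(A \right)} = 1$
$\left(r{\left(79 \right)} + 5153\right) \left(b{\left(-160 \right)} - 12934\right) = \left(1 + 5153\right) \left(\frac{1}{215} - 12934\right) = 5154 \left(- \frac{2780809}{215}\right) = - \frac{14332289586}{215}$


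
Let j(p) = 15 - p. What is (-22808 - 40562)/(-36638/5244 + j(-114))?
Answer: -166156140/319919 ≈ -519.37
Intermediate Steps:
(-22808 - 40562)/(-36638/5244 + j(-114)) = (-22808 - 40562)/(-36638/5244 + (15 - 1*(-114))) = -63370/(-36638*1/5244 + (15 + 114)) = -63370/(-18319/2622 + 129) = -63370/319919/2622 = -63370*2622/319919 = -166156140/319919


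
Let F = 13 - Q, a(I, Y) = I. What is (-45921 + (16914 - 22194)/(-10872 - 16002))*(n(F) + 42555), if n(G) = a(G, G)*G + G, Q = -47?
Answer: -3168489292995/1493 ≈ -2.1222e+9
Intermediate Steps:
F = 60 (F = 13 - 1*(-47) = 13 + 47 = 60)
n(G) = G + G² (n(G) = G*G + G = G² + G = G + G²)
(-45921 + (16914 - 22194)/(-10872 - 16002))*(n(F) + 42555) = (-45921 + (16914 - 22194)/(-10872 - 16002))*(60*(1 + 60) + 42555) = (-45921 - 5280/(-26874))*(60*61 + 42555) = (-45921 - 5280*(-1/26874))*(3660 + 42555) = (-45921 + 880/4479)*46215 = -205679279/4479*46215 = -3168489292995/1493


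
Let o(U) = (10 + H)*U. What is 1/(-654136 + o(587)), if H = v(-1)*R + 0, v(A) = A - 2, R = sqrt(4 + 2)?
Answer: -324133/210115100015 + 1761*sqrt(6)/420230200030 ≈ -1.5324e-6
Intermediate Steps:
R = sqrt(6) ≈ 2.4495
v(A) = -2 + A
H = -3*sqrt(6) (H = (-2 - 1)*sqrt(6) + 0 = -3*sqrt(6) + 0 = -3*sqrt(6) ≈ -7.3485)
o(U) = U*(10 - 3*sqrt(6)) (o(U) = (10 - 3*sqrt(6))*U = U*(10 - 3*sqrt(6)))
1/(-654136 + o(587)) = 1/(-654136 + 587*(10 - 3*sqrt(6))) = 1/(-654136 + (5870 - 1761*sqrt(6))) = 1/(-648266 - 1761*sqrt(6))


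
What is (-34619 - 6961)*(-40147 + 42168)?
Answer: -84033180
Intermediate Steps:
(-34619 - 6961)*(-40147 + 42168) = -41580*2021 = -84033180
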